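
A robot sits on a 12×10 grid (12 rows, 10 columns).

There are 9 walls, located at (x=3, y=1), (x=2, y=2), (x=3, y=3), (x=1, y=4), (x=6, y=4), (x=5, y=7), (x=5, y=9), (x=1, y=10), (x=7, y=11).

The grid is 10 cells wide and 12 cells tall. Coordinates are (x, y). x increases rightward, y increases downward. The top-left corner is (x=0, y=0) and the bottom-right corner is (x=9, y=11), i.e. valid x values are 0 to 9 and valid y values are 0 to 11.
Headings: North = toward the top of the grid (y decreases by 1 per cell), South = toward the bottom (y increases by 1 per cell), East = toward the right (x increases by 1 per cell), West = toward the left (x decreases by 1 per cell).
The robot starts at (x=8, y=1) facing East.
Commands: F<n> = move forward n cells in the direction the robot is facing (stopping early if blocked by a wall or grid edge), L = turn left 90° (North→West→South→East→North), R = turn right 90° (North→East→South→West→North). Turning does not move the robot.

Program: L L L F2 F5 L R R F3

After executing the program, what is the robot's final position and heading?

Answer: Final position: (x=5, y=8), facing West

Derivation:
Start: (x=8, y=1), facing East
  L: turn left, now facing North
  L: turn left, now facing West
  L: turn left, now facing South
  F2: move forward 2, now at (x=8, y=3)
  F5: move forward 5, now at (x=8, y=8)
  L: turn left, now facing East
  R: turn right, now facing South
  R: turn right, now facing West
  F3: move forward 3, now at (x=5, y=8)
Final: (x=5, y=8), facing West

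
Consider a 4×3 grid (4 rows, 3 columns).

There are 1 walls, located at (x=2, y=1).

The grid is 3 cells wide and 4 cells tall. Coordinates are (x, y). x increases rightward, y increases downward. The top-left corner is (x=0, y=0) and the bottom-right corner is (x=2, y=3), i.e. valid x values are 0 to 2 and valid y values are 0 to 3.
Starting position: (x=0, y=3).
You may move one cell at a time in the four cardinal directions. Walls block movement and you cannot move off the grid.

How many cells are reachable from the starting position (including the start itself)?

BFS flood-fill from (x=0, y=3):
  Distance 0: (x=0, y=3)
  Distance 1: (x=0, y=2), (x=1, y=3)
  Distance 2: (x=0, y=1), (x=1, y=2), (x=2, y=3)
  Distance 3: (x=0, y=0), (x=1, y=1), (x=2, y=2)
  Distance 4: (x=1, y=0)
  Distance 5: (x=2, y=0)
Total reachable: 11 (grid has 11 open cells total)

Answer: Reachable cells: 11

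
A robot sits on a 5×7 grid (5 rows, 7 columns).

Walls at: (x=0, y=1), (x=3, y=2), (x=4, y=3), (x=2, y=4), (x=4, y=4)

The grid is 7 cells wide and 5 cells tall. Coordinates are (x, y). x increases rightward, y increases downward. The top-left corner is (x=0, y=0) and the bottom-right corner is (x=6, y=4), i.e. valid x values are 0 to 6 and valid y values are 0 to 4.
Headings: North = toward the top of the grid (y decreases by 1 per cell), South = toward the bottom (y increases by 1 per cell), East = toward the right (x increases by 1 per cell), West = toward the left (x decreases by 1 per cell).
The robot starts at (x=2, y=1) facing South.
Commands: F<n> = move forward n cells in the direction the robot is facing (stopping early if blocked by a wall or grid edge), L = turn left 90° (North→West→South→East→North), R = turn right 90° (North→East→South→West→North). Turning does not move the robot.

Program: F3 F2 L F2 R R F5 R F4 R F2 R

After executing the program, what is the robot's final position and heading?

Answer: Final position: (x=2, y=2), facing South

Derivation:
Start: (x=2, y=1), facing South
  F3: move forward 2/3 (blocked), now at (x=2, y=3)
  F2: move forward 0/2 (blocked), now at (x=2, y=3)
  L: turn left, now facing East
  F2: move forward 1/2 (blocked), now at (x=3, y=3)
  R: turn right, now facing South
  R: turn right, now facing West
  F5: move forward 3/5 (blocked), now at (x=0, y=3)
  R: turn right, now facing North
  F4: move forward 1/4 (blocked), now at (x=0, y=2)
  R: turn right, now facing East
  F2: move forward 2, now at (x=2, y=2)
  R: turn right, now facing South
Final: (x=2, y=2), facing South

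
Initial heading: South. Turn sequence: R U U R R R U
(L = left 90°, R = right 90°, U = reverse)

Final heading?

Start: South
  R (right (90° clockwise)) -> West
  U (U-turn (180°)) -> East
  U (U-turn (180°)) -> West
  R (right (90° clockwise)) -> North
  R (right (90° clockwise)) -> East
  R (right (90° clockwise)) -> South
  U (U-turn (180°)) -> North
Final: North

Answer: Final heading: North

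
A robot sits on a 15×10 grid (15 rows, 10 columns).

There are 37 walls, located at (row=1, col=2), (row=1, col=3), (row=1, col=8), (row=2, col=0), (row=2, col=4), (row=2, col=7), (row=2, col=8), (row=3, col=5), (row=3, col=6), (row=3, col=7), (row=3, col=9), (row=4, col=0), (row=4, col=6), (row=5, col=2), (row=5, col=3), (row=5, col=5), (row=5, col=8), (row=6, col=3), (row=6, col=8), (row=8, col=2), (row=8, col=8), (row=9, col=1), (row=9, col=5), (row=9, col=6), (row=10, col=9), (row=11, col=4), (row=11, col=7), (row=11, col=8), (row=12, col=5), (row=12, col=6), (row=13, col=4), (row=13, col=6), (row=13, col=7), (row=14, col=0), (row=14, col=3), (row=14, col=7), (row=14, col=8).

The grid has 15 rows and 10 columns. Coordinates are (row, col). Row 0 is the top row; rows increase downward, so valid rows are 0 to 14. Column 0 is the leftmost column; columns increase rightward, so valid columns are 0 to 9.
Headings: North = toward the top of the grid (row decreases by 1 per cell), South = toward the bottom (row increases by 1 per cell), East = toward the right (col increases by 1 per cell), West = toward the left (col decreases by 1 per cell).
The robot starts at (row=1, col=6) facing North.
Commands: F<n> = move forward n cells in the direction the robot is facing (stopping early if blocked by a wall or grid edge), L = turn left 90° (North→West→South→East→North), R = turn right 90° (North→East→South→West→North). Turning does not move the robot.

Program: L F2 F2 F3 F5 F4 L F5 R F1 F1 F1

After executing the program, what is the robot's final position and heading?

Start: (row=1, col=6), facing North
  L: turn left, now facing West
  F2: move forward 2, now at (row=1, col=4)
  F2: move forward 0/2 (blocked), now at (row=1, col=4)
  F3: move forward 0/3 (blocked), now at (row=1, col=4)
  F5: move forward 0/5 (blocked), now at (row=1, col=4)
  F4: move forward 0/4 (blocked), now at (row=1, col=4)
  L: turn left, now facing South
  F5: move forward 0/5 (blocked), now at (row=1, col=4)
  R: turn right, now facing West
  [×3]F1: move forward 0/1 (blocked), now at (row=1, col=4)
Final: (row=1, col=4), facing West

Answer: Final position: (row=1, col=4), facing West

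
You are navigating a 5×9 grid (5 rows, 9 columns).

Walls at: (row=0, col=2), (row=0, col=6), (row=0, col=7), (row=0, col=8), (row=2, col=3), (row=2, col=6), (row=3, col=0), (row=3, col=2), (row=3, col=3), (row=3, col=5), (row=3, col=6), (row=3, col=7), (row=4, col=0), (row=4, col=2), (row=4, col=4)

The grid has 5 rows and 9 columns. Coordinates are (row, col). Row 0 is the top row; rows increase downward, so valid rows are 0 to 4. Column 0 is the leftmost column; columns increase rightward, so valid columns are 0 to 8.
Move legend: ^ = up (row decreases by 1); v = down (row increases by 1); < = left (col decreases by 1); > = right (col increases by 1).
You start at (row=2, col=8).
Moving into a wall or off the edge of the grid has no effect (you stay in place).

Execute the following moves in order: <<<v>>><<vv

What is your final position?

Start: (row=2, col=8)
  < (left): (row=2, col=8) -> (row=2, col=7)
  < (left): blocked, stay at (row=2, col=7)
  < (left): blocked, stay at (row=2, col=7)
  v (down): blocked, stay at (row=2, col=7)
  > (right): (row=2, col=7) -> (row=2, col=8)
  > (right): blocked, stay at (row=2, col=8)
  > (right): blocked, stay at (row=2, col=8)
  < (left): (row=2, col=8) -> (row=2, col=7)
  < (left): blocked, stay at (row=2, col=7)
  v (down): blocked, stay at (row=2, col=7)
  v (down): blocked, stay at (row=2, col=7)
Final: (row=2, col=7)

Answer: Final position: (row=2, col=7)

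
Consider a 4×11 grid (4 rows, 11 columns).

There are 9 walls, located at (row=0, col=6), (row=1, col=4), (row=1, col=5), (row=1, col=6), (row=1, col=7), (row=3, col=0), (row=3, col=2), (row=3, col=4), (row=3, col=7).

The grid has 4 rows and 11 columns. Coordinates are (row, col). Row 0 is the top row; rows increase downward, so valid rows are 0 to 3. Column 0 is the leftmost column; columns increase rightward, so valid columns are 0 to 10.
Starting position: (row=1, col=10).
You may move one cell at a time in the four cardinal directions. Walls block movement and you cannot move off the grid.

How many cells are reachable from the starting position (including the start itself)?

Answer: Reachable cells: 35

Derivation:
BFS flood-fill from (row=1, col=10):
  Distance 0: (row=1, col=10)
  Distance 1: (row=0, col=10), (row=1, col=9), (row=2, col=10)
  Distance 2: (row=0, col=9), (row=1, col=8), (row=2, col=9), (row=3, col=10)
  Distance 3: (row=0, col=8), (row=2, col=8), (row=3, col=9)
  Distance 4: (row=0, col=7), (row=2, col=7), (row=3, col=8)
  Distance 5: (row=2, col=6)
  Distance 6: (row=2, col=5), (row=3, col=6)
  Distance 7: (row=2, col=4), (row=3, col=5)
  Distance 8: (row=2, col=3)
  Distance 9: (row=1, col=3), (row=2, col=2), (row=3, col=3)
  Distance 10: (row=0, col=3), (row=1, col=2), (row=2, col=1)
  Distance 11: (row=0, col=2), (row=0, col=4), (row=1, col=1), (row=2, col=0), (row=3, col=1)
  Distance 12: (row=0, col=1), (row=0, col=5), (row=1, col=0)
  Distance 13: (row=0, col=0)
Total reachable: 35 (grid has 35 open cells total)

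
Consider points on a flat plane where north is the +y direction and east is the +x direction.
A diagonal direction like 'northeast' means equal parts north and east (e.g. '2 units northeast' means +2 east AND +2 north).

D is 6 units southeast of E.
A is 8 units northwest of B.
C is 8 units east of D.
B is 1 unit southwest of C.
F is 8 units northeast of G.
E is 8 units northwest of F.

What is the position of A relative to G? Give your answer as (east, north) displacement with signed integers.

Answer: A is at (east=5, north=17) relative to G.

Derivation:
Place G at the origin (east=0, north=0).
  F is 8 units northeast of G: delta (east=+8, north=+8); F at (east=8, north=8).
  E is 8 units northwest of F: delta (east=-8, north=+8); E at (east=0, north=16).
  D is 6 units southeast of E: delta (east=+6, north=-6); D at (east=6, north=10).
  C is 8 units east of D: delta (east=+8, north=+0); C at (east=14, north=10).
  B is 1 unit southwest of C: delta (east=-1, north=-1); B at (east=13, north=9).
  A is 8 units northwest of B: delta (east=-8, north=+8); A at (east=5, north=17).
Therefore A relative to G: (east=5, north=17).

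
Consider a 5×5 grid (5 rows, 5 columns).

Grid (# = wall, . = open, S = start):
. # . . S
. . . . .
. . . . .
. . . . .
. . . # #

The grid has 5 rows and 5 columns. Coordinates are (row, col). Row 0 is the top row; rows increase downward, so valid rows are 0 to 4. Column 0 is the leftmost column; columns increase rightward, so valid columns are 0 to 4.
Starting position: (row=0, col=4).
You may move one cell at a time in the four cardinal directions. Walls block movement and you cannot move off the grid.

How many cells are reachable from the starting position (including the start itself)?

BFS flood-fill from (row=0, col=4):
  Distance 0: (row=0, col=4)
  Distance 1: (row=0, col=3), (row=1, col=4)
  Distance 2: (row=0, col=2), (row=1, col=3), (row=2, col=4)
  Distance 3: (row=1, col=2), (row=2, col=3), (row=3, col=4)
  Distance 4: (row=1, col=1), (row=2, col=2), (row=3, col=3)
  Distance 5: (row=1, col=0), (row=2, col=1), (row=3, col=2)
  Distance 6: (row=0, col=0), (row=2, col=0), (row=3, col=1), (row=4, col=2)
  Distance 7: (row=3, col=0), (row=4, col=1)
  Distance 8: (row=4, col=0)
Total reachable: 22 (grid has 22 open cells total)

Answer: Reachable cells: 22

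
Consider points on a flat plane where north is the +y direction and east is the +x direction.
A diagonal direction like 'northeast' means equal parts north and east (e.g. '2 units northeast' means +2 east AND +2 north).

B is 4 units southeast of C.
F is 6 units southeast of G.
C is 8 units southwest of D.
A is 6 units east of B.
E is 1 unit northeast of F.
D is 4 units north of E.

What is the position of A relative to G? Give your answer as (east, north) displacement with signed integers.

Place G at the origin (east=0, north=0).
  F is 6 units southeast of G: delta (east=+6, north=-6); F at (east=6, north=-6).
  E is 1 unit northeast of F: delta (east=+1, north=+1); E at (east=7, north=-5).
  D is 4 units north of E: delta (east=+0, north=+4); D at (east=7, north=-1).
  C is 8 units southwest of D: delta (east=-8, north=-8); C at (east=-1, north=-9).
  B is 4 units southeast of C: delta (east=+4, north=-4); B at (east=3, north=-13).
  A is 6 units east of B: delta (east=+6, north=+0); A at (east=9, north=-13).
Therefore A relative to G: (east=9, north=-13).

Answer: A is at (east=9, north=-13) relative to G.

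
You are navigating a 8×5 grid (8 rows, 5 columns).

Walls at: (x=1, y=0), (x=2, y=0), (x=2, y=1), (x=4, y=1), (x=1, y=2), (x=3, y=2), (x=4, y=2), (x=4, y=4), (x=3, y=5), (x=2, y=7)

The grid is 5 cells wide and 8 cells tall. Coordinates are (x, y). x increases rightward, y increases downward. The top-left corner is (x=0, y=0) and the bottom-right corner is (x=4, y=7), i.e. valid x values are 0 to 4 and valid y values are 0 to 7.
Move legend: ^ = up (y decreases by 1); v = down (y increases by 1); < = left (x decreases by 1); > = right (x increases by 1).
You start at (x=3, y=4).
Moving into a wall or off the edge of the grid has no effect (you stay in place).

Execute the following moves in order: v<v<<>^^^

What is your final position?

Start: (x=3, y=4)
  v (down): blocked, stay at (x=3, y=4)
  < (left): (x=3, y=4) -> (x=2, y=4)
  v (down): (x=2, y=4) -> (x=2, y=5)
  < (left): (x=2, y=5) -> (x=1, y=5)
  < (left): (x=1, y=5) -> (x=0, y=5)
  > (right): (x=0, y=5) -> (x=1, y=5)
  ^ (up): (x=1, y=5) -> (x=1, y=4)
  ^ (up): (x=1, y=4) -> (x=1, y=3)
  ^ (up): blocked, stay at (x=1, y=3)
Final: (x=1, y=3)

Answer: Final position: (x=1, y=3)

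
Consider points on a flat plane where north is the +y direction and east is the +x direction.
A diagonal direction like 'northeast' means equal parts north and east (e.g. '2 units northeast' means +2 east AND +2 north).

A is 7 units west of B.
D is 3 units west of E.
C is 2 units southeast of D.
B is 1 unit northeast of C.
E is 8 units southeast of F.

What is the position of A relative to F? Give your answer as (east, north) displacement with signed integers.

Answer: A is at (east=1, north=-9) relative to F.

Derivation:
Place F at the origin (east=0, north=0).
  E is 8 units southeast of F: delta (east=+8, north=-8); E at (east=8, north=-8).
  D is 3 units west of E: delta (east=-3, north=+0); D at (east=5, north=-8).
  C is 2 units southeast of D: delta (east=+2, north=-2); C at (east=7, north=-10).
  B is 1 unit northeast of C: delta (east=+1, north=+1); B at (east=8, north=-9).
  A is 7 units west of B: delta (east=-7, north=+0); A at (east=1, north=-9).
Therefore A relative to F: (east=1, north=-9).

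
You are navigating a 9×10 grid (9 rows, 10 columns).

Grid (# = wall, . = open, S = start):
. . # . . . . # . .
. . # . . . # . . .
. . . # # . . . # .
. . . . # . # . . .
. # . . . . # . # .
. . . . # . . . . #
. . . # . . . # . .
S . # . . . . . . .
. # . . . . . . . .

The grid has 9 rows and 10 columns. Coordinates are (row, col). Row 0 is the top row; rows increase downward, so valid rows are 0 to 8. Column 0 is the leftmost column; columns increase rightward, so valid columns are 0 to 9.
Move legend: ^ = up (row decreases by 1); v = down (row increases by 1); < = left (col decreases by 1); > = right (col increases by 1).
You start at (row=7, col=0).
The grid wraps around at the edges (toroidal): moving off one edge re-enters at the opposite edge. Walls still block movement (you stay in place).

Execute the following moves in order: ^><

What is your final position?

Start: (row=7, col=0)
  ^ (up): (row=7, col=0) -> (row=6, col=0)
  > (right): (row=6, col=0) -> (row=6, col=1)
  < (left): (row=6, col=1) -> (row=6, col=0)
Final: (row=6, col=0)

Answer: Final position: (row=6, col=0)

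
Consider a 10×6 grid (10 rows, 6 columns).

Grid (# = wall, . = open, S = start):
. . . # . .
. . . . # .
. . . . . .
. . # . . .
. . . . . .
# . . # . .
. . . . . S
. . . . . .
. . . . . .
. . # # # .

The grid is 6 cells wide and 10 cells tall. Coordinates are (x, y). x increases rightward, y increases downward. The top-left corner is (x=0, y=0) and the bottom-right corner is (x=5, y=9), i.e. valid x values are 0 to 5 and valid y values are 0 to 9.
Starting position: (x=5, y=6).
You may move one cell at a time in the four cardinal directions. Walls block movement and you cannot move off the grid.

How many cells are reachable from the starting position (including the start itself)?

Answer: Reachable cells: 52

Derivation:
BFS flood-fill from (x=5, y=6):
  Distance 0: (x=5, y=6)
  Distance 1: (x=5, y=5), (x=4, y=6), (x=5, y=7)
  Distance 2: (x=5, y=4), (x=4, y=5), (x=3, y=6), (x=4, y=7), (x=5, y=8)
  Distance 3: (x=5, y=3), (x=4, y=4), (x=2, y=6), (x=3, y=7), (x=4, y=8), (x=5, y=9)
  Distance 4: (x=5, y=2), (x=4, y=3), (x=3, y=4), (x=2, y=5), (x=1, y=6), (x=2, y=7), (x=3, y=8)
  Distance 5: (x=5, y=1), (x=4, y=2), (x=3, y=3), (x=2, y=4), (x=1, y=5), (x=0, y=6), (x=1, y=7), (x=2, y=8)
  Distance 6: (x=5, y=0), (x=3, y=2), (x=1, y=4), (x=0, y=7), (x=1, y=8)
  Distance 7: (x=4, y=0), (x=3, y=1), (x=2, y=2), (x=1, y=3), (x=0, y=4), (x=0, y=8), (x=1, y=9)
  Distance 8: (x=2, y=1), (x=1, y=2), (x=0, y=3), (x=0, y=9)
  Distance 9: (x=2, y=0), (x=1, y=1), (x=0, y=2)
  Distance 10: (x=1, y=0), (x=0, y=1)
  Distance 11: (x=0, y=0)
Total reachable: 52 (grid has 52 open cells total)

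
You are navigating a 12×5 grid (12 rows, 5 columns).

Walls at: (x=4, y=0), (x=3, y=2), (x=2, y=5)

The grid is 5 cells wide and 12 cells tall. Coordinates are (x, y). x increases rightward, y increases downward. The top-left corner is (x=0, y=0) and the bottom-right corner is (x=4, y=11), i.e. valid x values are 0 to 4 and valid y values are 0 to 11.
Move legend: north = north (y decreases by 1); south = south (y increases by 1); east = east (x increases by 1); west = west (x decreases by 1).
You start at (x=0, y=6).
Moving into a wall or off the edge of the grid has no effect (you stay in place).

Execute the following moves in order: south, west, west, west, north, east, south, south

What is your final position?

Answer: Final position: (x=1, y=8)

Derivation:
Start: (x=0, y=6)
  south (south): (x=0, y=6) -> (x=0, y=7)
  [×3]west (west): blocked, stay at (x=0, y=7)
  north (north): (x=0, y=7) -> (x=0, y=6)
  east (east): (x=0, y=6) -> (x=1, y=6)
  south (south): (x=1, y=6) -> (x=1, y=7)
  south (south): (x=1, y=7) -> (x=1, y=8)
Final: (x=1, y=8)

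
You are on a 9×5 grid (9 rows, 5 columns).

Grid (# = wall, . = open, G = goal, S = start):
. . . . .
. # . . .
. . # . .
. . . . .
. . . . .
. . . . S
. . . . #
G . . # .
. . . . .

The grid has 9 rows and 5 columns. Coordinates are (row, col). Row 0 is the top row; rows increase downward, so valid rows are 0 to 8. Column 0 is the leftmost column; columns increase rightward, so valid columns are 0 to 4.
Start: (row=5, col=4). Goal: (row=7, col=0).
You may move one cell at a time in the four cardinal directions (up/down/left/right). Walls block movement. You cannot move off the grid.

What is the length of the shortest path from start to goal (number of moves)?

BFS from (row=5, col=4) until reaching (row=7, col=0):
  Distance 0: (row=5, col=4)
  Distance 1: (row=4, col=4), (row=5, col=3)
  Distance 2: (row=3, col=4), (row=4, col=3), (row=5, col=2), (row=6, col=3)
  Distance 3: (row=2, col=4), (row=3, col=3), (row=4, col=2), (row=5, col=1), (row=6, col=2)
  Distance 4: (row=1, col=4), (row=2, col=3), (row=3, col=2), (row=4, col=1), (row=5, col=0), (row=6, col=1), (row=7, col=2)
  Distance 5: (row=0, col=4), (row=1, col=3), (row=3, col=1), (row=4, col=0), (row=6, col=0), (row=7, col=1), (row=8, col=2)
  Distance 6: (row=0, col=3), (row=1, col=2), (row=2, col=1), (row=3, col=0), (row=7, col=0), (row=8, col=1), (row=8, col=3)  <- goal reached here
One shortest path (6 moves): (row=5, col=4) -> (row=5, col=3) -> (row=5, col=2) -> (row=5, col=1) -> (row=5, col=0) -> (row=6, col=0) -> (row=7, col=0)

Answer: Shortest path length: 6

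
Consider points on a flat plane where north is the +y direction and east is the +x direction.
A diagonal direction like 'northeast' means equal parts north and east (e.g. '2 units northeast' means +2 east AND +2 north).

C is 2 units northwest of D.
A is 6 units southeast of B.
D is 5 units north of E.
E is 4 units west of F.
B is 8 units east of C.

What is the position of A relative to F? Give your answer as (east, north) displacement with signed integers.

Answer: A is at (east=8, north=1) relative to F.

Derivation:
Place F at the origin (east=0, north=0).
  E is 4 units west of F: delta (east=-4, north=+0); E at (east=-4, north=0).
  D is 5 units north of E: delta (east=+0, north=+5); D at (east=-4, north=5).
  C is 2 units northwest of D: delta (east=-2, north=+2); C at (east=-6, north=7).
  B is 8 units east of C: delta (east=+8, north=+0); B at (east=2, north=7).
  A is 6 units southeast of B: delta (east=+6, north=-6); A at (east=8, north=1).
Therefore A relative to F: (east=8, north=1).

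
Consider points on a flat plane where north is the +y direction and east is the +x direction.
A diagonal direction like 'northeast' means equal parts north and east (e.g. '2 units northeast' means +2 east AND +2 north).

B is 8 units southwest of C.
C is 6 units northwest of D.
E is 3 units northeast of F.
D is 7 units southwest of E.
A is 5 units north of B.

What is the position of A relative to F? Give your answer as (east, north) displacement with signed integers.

Answer: A is at (east=-18, north=-1) relative to F.

Derivation:
Place F at the origin (east=0, north=0).
  E is 3 units northeast of F: delta (east=+3, north=+3); E at (east=3, north=3).
  D is 7 units southwest of E: delta (east=-7, north=-7); D at (east=-4, north=-4).
  C is 6 units northwest of D: delta (east=-6, north=+6); C at (east=-10, north=2).
  B is 8 units southwest of C: delta (east=-8, north=-8); B at (east=-18, north=-6).
  A is 5 units north of B: delta (east=+0, north=+5); A at (east=-18, north=-1).
Therefore A relative to F: (east=-18, north=-1).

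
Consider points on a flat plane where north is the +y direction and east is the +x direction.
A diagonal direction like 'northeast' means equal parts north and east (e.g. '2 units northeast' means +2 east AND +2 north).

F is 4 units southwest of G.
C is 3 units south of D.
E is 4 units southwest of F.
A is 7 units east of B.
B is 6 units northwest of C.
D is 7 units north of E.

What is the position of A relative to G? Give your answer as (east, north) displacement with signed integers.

Answer: A is at (east=-7, north=2) relative to G.

Derivation:
Place G at the origin (east=0, north=0).
  F is 4 units southwest of G: delta (east=-4, north=-4); F at (east=-4, north=-4).
  E is 4 units southwest of F: delta (east=-4, north=-4); E at (east=-8, north=-8).
  D is 7 units north of E: delta (east=+0, north=+7); D at (east=-8, north=-1).
  C is 3 units south of D: delta (east=+0, north=-3); C at (east=-8, north=-4).
  B is 6 units northwest of C: delta (east=-6, north=+6); B at (east=-14, north=2).
  A is 7 units east of B: delta (east=+7, north=+0); A at (east=-7, north=2).
Therefore A relative to G: (east=-7, north=2).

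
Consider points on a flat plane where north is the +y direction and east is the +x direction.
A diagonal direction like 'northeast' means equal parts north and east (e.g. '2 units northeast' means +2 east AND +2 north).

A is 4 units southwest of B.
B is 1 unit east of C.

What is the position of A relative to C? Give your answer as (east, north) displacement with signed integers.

Answer: A is at (east=-3, north=-4) relative to C.

Derivation:
Place C at the origin (east=0, north=0).
  B is 1 unit east of C: delta (east=+1, north=+0); B at (east=1, north=0).
  A is 4 units southwest of B: delta (east=-4, north=-4); A at (east=-3, north=-4).
Therefore A relative to C: (east=-3, north=-4).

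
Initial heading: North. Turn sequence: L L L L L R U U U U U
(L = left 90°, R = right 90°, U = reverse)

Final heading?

Answer: Final heading: South

Derivation:
Start: North
  L (left (90° counter-clockwise)) -> West
  L (left (90° counter-clockwise)) -> South
  L (left (90° counter-clockwise)) -> East
  L (left (90° counter-clockwise)) -> North
  L (left (90° counter-clockwise)) -> West
  R (right (90° clockwise)) -> North
  U (U-turn (180°)) -> South
  U (U-turn (180°)) -> North
  U (U-turn (180°)) -> South
  U (U-turn (180°)) -> North
  U (U-turn (180°)) -> South
Final: South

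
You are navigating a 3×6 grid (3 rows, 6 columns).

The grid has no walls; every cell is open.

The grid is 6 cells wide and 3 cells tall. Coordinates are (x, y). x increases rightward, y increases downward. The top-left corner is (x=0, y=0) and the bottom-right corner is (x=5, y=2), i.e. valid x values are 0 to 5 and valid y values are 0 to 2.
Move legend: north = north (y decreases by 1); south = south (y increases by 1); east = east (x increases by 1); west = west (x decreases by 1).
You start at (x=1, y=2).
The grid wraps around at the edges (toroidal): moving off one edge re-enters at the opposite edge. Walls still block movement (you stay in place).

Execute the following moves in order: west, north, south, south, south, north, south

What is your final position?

Start: (x=1, y=2)
  west (west): (x=1, y=2) -> (x=0, y=2)
  north (north): (x=0, y=2) -> (x=0, y=1)
  south (south): (x=0, y=1) -> (x=0, y=2)
  south (south): (x=0, y=2) -> (x=0, y=0)
  south (south): (x=0, y=0) -> (x=0, y=1)
  north (north): (x=0, y=1) -> (x=0, y=0)
  south (south): (x=0, y=0) -> (x=0, y=1)
Final: (x=0, y=1)

Answer: Final position: (x=0, y=1)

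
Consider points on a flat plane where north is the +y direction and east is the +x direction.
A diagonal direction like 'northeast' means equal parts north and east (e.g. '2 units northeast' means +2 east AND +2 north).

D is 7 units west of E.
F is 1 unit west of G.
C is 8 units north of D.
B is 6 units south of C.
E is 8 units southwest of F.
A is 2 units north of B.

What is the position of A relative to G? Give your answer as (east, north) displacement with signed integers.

Place G at the origin (east=0, north=0).
  F is 1 unit west of G: delta (east=-1, north=+0); F at (east=-1, north=0).
  E is 8 units southwest of F: delta (east=-8, north=-8); E at (east=-9, north=-8).
  D is 7 units west of E: delta (east=-7, north=+0); D at (east=-16, north=-8).
  C is 8 units north of D: delta (east=+0, north=+8); C at (east=-16, north=0).
  B is 6 units south of C: delta (east=+0, north=-6); B at (east=-16, north=-6).
  A is 2 units north of B: delta (east=+0, north=+2); A at (east=-16, north=-4).
Therefore A relative to G: (east=-16, north=-4).

Answer: A is at (east=-16, north=-4) relative to G.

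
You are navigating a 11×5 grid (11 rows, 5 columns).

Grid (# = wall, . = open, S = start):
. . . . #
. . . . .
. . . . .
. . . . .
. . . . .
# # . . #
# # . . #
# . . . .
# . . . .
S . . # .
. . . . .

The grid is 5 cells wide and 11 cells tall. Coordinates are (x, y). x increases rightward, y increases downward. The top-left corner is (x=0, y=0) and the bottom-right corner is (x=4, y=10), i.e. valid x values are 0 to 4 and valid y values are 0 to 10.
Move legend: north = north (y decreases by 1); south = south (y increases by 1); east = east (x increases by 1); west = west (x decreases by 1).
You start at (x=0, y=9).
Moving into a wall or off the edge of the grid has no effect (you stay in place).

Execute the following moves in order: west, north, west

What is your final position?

Start: (x=0, y=9)
  west (west): blocked, stay at (x=0, y=9)
  north (north): blocked, stay at (x=0, y=9)
  west (west): blocked, stay at (x=0, y=9)
Final: (x=0, y=9)

Answer: Final position: (x=0, y=9)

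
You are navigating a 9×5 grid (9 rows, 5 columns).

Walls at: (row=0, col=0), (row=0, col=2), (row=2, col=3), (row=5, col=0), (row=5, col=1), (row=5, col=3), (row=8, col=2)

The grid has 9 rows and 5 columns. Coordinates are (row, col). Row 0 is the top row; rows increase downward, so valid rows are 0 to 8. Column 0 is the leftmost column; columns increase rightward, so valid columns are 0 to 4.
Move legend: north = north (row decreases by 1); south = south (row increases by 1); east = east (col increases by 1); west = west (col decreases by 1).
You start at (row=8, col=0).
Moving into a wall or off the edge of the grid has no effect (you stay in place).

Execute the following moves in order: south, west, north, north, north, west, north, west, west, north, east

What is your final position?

Start: (row=8, col=0)
  south (south): blocked, stay at (row=8, col=0)
  west (west): blocked, stay at (row=8, col=0)
  north (north): (row=8, col=0) -> (row=7, col=0)
  north (north): (row=7, col=0) -> (row=6, col=0)
  north (north): blocked, stay at (row=6, col=0)
  west (west): blocked, stay at (row=6, col=0)
  north (north): blocked, stay at (row=6, col=0)
  west (west): blocked, stay at (row=6, col=0)
  west (west): blocked, stay at (row=6, col=0)
  north (north): blocked, stay at (row=6, col=0)
  east (east): (row=6, col=0) -> (row=6, col=1)
Final: (row=6, col=1)

Answer: Final position: (row=6, col=1)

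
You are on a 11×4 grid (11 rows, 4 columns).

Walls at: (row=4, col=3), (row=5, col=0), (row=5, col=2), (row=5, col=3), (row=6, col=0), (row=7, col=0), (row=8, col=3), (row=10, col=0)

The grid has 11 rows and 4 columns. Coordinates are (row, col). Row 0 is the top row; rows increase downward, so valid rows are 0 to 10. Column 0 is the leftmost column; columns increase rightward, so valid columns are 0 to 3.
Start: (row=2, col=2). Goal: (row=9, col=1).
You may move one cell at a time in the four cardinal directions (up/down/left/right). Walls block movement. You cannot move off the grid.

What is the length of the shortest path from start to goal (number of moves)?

Answer: Shortest path length: 8

Derivation:
BFS from (row=2, col=2) until reaching (row=9, col=1):
  Distance 0: (row=2, col=2)
  Distance 1: (row=1, col=2), (row=2, col=1), (row=2, col=3), (row=3, col=2)
  Distance 2: (row=0, col=2), (row=1, col=1), (row=1, col=3), (row=2, col=0), (row=3, col=1), (row=3, col=3), (row=4, col=2)
  Distance 3: (row=0, col=1), (row=0, col=3), (row=1, col=0), (row=3, col=0), (row=4, col=1)
  Distance 4: (row=0, col=0), (row=4, col=0), (row=5, col=1)
  Distance 5: (row=6, col=1)
  Distance 6: (row=6, col=2), (row=7, col=1)
  Distance 7: (row=6, col=3), (row=7, col=2), (row=8, col=1)
  Distance 8: (row=7, col=3), (row=8, col=0), (row=8, col=2), (row=9, col=1)  <- goal reached here
One shortest path (8 moves): (row=2, col=2) -> (row=2, col=1) -> (row=3, col=1) -> (row=4, col=1) -> (row=5, col=1) -> (row=6, col=1) -> (row=7, col=1) -> (row=8, col=1) -> (row=9, col=1)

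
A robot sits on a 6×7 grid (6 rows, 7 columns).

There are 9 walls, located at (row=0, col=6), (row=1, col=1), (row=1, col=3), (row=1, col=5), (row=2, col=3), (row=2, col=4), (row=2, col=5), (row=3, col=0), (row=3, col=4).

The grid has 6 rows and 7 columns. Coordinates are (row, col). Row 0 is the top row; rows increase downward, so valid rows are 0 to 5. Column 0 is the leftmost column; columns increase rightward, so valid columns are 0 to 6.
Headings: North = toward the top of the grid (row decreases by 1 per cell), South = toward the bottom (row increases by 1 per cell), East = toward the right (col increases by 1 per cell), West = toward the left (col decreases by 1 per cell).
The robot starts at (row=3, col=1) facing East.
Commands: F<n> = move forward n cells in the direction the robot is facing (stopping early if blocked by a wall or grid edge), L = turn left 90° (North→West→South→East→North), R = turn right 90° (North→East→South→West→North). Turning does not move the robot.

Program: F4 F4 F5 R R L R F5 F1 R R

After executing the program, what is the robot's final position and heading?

Start: (row=3, col=1), facing East
  F4: move forward 2/4 (blocked), now at (row=3, col=3)
  F4: move forward 0/4 (blocked), now at (row=3, col=3)
  F5: move forward 0/5 (blocked), now at (row=3, col=3)
  R: turn right, now facing South
  R: turn right, now facing West
  L: turn left, now facing South
  R: turn right, now facing West
  F5: move forward 2/5 (blocked), now at (row=3, col=1)
  F1: move forward 0/1 (blocked), now at (row=3, col=1)
  R: turn right, now facing North
  R: turn right, now facing East
Final: (row=3, col=1), facing East

Answer: Final position: (row=3, col=1), facing East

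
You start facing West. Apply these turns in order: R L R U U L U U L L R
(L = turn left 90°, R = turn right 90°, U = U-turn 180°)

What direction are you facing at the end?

Answer: Final heading: South

Derivation:
Start: West
  R (right (90° clockwise)) -> North
  L (left (90° counter-clockwise)) -> West
  R (right (90° clockwise)) -> North
  U (U-turn (180°)) -> South
  U (U-turn (180°)) -> North
  L (left (90° counter-clockwise)) -> West
  U (U-turn (180°)) -> East
  U (U-turn (180°)) -> West
  L (left (90° counter-clockwise)) -> South
  L (left (90° counter-clockwise)) -> East
  R (right (90° clockwise)) -> South
Final: South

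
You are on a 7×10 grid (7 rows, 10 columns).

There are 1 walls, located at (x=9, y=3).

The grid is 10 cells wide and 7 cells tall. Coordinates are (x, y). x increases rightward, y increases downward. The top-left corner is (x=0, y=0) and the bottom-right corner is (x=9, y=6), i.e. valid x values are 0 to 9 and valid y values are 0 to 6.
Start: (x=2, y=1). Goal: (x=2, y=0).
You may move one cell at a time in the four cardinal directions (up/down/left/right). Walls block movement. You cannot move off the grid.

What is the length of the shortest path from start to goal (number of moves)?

Answer: Shortest path length: 1

Derivation:
BFS from (x=2, y=1) until reaching (x=2, y=0):
  Distance 0: (x=2, y=1)
  Distance 1: (x=2, y=0), (x=1, y=1), (x=3, y=1), (x=2, y=2)  <- goal reached here
One shortest path (1 moves): (x=2, y=1) -> (x=2, y=0)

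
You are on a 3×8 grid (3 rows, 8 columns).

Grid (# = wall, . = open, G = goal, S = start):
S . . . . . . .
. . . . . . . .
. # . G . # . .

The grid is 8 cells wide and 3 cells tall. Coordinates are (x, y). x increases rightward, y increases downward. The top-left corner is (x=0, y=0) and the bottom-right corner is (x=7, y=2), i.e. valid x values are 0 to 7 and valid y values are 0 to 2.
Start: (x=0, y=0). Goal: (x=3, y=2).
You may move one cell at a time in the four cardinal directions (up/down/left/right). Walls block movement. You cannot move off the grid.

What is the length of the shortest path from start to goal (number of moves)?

BFS from (x=0, y=0) until reaching (x=3, y=2):
  Distance 0: (x=0, y=0)
  Distance 1: (x=1, y=0), (x=0, y=1)
  Distance 2: (x=2, y=0), (x=1, y=1), (x=0, y=2)
  Distance 3: (x=3, y=0), (x=2, y=1)
  Distance 4: (x=4, y=0), (x=3, y=1), (x=2, y=2)
  Distance 5: (x=5, y=0), (x=4, y=1), (x=3, y=2)  <- goal reached here
One shortest path (5 moves): (x=0, y=0) -> (x=1, y=0) -> (x=2, y=0) -> (x=3, y=0) -> (x=3, y=1) -> (x=3, y=2)

Answer: Shortest path length: 5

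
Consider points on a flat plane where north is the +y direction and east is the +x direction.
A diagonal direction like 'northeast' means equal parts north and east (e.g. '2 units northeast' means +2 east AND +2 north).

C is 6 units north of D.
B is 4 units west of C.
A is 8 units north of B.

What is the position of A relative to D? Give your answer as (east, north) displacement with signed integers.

Place D at the origin (east=0, north=0).
  C is 6 units north of D: delta (east=+0, north=+6); C at (east=0, north=6).
  B is 4 units west of C: delta (east=-4, north=+0); B at (east=-4, north=6).
  A is 8 units north of B: delta (east=+0, north=+8); A at (east=-4, north=14).
Therefore A relative to D: (east=-4, north=14).

Answer: A is at (east=-4, north=14) relative to D.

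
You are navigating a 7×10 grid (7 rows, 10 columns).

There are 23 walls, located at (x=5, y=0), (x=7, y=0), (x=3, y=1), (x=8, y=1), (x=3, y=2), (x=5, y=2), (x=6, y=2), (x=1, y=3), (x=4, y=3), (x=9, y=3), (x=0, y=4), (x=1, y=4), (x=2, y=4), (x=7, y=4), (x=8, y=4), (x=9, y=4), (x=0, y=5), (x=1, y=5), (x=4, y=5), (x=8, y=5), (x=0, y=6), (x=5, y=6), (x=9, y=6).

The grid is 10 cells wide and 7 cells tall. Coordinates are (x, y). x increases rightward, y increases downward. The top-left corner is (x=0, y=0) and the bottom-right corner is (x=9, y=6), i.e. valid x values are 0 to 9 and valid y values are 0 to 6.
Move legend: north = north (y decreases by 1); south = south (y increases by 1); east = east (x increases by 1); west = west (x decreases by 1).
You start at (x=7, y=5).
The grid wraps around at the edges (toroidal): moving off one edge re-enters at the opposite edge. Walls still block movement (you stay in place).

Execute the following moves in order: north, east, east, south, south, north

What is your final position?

Answer: Final position: (x=7, y=5)

Derivation:
Start: (x=7, y=5)
  north (north): blocked, stay at (x=7, y=5)
  east (east): blocked, stay at (x=7, y=5)
  east (east): blocked, stay at (x=7, y=5)
  south (south): (x=7, y=5) -> (x=7, y=6)
  south (south): blocked, stay at (x=7, y=6)
  north (north): (x=7, y=6) -> (x=7, y=5)
Final: (x=7, y=5)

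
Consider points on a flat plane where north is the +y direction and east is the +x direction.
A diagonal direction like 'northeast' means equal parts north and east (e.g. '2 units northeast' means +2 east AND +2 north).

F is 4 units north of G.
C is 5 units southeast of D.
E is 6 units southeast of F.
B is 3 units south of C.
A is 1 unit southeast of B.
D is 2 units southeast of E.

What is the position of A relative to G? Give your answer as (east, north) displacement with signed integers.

Place G at the origin (east=0, north=0).
  F is 4 units north of G: delta (east=+0, north=+4); F at (east=0, north=4).
  E is 6 units southeast of F: delta (east=+6, north=-6); E at (east=6, north=-2).
  D is 2 units southeast of E: delta (east=+2, north=-2); D at (east=8, north=-4).
  C is 5 units southeast of D: delta (east=+5, north=-5); C at (east=13, north=-9).
  B is 3 units south of C: delta (east=+0, north=-3); B at (east=13, north=-12).
  A is 1 unit southeast of B: delta (east=+1, north=-1); A at (east=14, north=-13).
Therefore A relative to G: (east=14, north=-13).

Answer: A is at (east=14, north=-13) relative to G.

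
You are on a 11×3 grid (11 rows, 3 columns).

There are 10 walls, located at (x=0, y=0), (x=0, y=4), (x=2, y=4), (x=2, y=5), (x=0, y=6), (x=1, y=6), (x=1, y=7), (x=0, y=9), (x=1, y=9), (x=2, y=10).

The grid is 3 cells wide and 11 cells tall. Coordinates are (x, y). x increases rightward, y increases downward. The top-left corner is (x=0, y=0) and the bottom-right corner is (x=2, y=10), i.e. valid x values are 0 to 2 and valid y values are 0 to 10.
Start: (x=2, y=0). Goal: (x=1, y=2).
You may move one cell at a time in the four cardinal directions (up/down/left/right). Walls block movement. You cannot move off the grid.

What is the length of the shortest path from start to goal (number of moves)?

Answer: Shortest path length: 3

Derivation:
BFS from (x=2, y=0) until reaching (x=1, y=2):
  Distance 0: (x=2, y=0)
  Distance 1: (x=1, y=0), (x=2, y=1)
  Distance 2: (x=1, y=1), (x=2, y=2)
  Distance 3: (x=0, y=1), (x=1, y=2), (x=2, y=3)  <- goal reached here
One shortest path (3 moves): (x=2, y=0) -> (x=1, y=0) -> (x=1, y=1) -> (x=1, y=2)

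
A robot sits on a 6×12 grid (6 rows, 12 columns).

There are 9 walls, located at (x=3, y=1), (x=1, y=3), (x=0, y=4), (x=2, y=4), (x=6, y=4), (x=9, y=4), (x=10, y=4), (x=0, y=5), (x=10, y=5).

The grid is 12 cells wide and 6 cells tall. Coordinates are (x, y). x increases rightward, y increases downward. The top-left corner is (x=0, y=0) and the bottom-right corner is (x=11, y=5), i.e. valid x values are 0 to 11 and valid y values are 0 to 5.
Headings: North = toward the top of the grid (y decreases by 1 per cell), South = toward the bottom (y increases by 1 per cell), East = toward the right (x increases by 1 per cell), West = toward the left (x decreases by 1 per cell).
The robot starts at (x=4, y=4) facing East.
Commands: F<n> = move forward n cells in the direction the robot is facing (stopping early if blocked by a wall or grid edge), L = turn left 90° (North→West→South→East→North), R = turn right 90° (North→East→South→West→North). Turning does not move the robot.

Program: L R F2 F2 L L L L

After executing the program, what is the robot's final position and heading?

Start: (x=4, y=4), facing East
  L: turn left, now facing North
  R: turn right, now facing East
  F2: move forward 1/2 (blocked), now at (x=5, y=4)
  F2: move forward 0/2 (blocked), now at (x=5, y=4)
  L: turn left, now facing North
  L: turn left, now facing West
  L: turn left, now facing South
  L: turn left, now facing East
Final: (x=5, y=4), facing East

Answer: Final position: (x=5, y=4), facing East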